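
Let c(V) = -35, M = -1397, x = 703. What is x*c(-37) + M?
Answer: -26002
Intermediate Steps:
x*c(-37) + M = 703*(-35) - 1397 = -24605 - 1397 = -26002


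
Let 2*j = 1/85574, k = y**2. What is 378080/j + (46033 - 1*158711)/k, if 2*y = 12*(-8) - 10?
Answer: 3429504697394/53 ≈ 6.4708e+10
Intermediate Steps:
y = -53 (y = (12*(-8) - 10)/2 = (-96 - 10)/2 = (1/2)*(-106) = -53)
k = 2809 (k = (-53)**2 = 2809)
j = 1/171148 (j = (1/2)/85574 = (1/2)*(1/85574) = 1/171148 ≈ 5.8429e-6)
378080/j + (46033 - 1*158711)/k = 378080/(1/171148) + (46033 - 1*158711)/2809 = 378080*171148 + (46033 - 158711)*(1/2809) = 64707635840 - 112678*1/2809 = 64707635840 - 2126/53 = 3429504697394/53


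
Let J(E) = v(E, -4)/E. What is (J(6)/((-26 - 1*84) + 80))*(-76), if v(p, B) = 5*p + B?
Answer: 494/45 ≈ 10.978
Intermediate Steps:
v(p, B) = B + 5*p
J(E) = (-4 + 5*E)/E
(J(6)/((-26 - 1*84) + 80))*(-76) = ((5 - 4/6)/((-26 - 1*84) + 80))*(-76) = ((5 - 4*⅙)/((-26 - 84) + 80))*(-76) = ((5 - ⅔)/(-110 + 80))*(-76) = ((13/3)/(-30))*(-76) = ((13/3)*(-1/30))*(-76) = -13/90*(-76) = 494/45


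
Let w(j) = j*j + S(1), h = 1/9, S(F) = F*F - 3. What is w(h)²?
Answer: 25921/6561 ≈ 3.9508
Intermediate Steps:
S(F) = -3 + F² (S(F) = F² - 3 = -3 + F²)
h = ⅑ ≈ 0.11111
w(j) = -2 + j² (w(j) = j*j + (-3 + 1²) = j² + (-3 + 1) = j² - 2 = -2 + j²)
w(h)² = (-2 + (⅑)²)² = (-2 + 1/81)² = (-161/81)² = 25921/6561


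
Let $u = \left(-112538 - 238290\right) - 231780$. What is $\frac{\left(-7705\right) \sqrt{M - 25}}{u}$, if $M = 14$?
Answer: $\frac{7705 i \sqrt{11}}{582608} \approx 0.043862 i$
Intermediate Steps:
$u = -582608$ ($u = -350828 - 231780 = -582608$)
$\frac{\left(-7705\right) \sqrt{M - 25}}{u} = \frac{\left(-7705\right) \sqrt{14 - 25}}{-582608} = - 7705 \sqrt{-11} \left(- \frac{1}{582608}\right) = - 7705 i \sqrt{11} \left(- \frac{1}{582608}\right) = \frac{7705 i \sqrt{11}}{582608}$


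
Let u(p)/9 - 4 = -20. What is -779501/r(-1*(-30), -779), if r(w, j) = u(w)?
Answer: 779501/144 ≈ 5413.2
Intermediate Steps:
u(p) = -144 (u(p) = 36 + 9*(-20) = 36 - 180 = -144)
r(w, j) = -144
-779501/r(-1*(-30), -779) = -779501/(-144) = -779501*(-1/144) = 779501/144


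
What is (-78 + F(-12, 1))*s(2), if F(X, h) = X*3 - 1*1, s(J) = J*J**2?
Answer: -920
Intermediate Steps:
s(J) = J**3
F(X, h) = -1 + 3*X (F(X, h) = 3*X - 1 = -1 + 3*X)
(-78 + F(-12, 1))*s(2) = (-78 + (-1 + 3*(-12)))*2**3 = (-78 + (-1 - 36))*8 = (-78 - 37)*8 = -115*8 = -920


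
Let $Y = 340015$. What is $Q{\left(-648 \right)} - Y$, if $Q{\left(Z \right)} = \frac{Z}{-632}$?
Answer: $- \frac{26861104}{79} \approx -3.4001 \cdot 10^{5}$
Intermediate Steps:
$Q{\left(Z \right)} = - \frac{Z}{632}$ ($Q{\left(Z \right)} = Z \left(- \frac{1}{632}\right) = - \frac{Z}{632}$)
$Q{\left(-648 \right)} - Y = \left(- \frac{1}{632}\right) \left(-648\right) - 340015 = \frac{81}{79} - 340015 = - \frac{26861104}{79}$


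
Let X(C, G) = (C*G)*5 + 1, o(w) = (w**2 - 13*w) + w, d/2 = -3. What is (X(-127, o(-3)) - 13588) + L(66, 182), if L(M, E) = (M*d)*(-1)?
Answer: -41766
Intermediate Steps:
d = -6 (d = 2*(-3) = -6)
o(w) = w**2 - 12*w
X(C, G) = 1 + 5*C*G (X(C, G) = 5*C*G + 1 = 1 + 5*C*G)
L(M, E) = 6*M (L(M, E) = (M*(-6))*(-1) = -6*M*(-1) = 6*M)
(X(-127, o(-3)) - 13588) + L(66, 182) = ((1 + 5*(-127)*(-3*(-12 - 3))) - 13588) + 6*66 = ((1 + 5*(-127)*(-3*(-15))) - 13588) + 396 = ((1 + 5*(-127)*45) - 13588) + 396 = ((1 - 28575) - 13588) + 396 = (-28574 - 13588) + 396 = -42162 + 396 = -41766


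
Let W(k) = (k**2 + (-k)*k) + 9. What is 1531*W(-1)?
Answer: 13779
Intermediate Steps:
W(k) = 9 (W(k) = (k**2 - k**2) + 9 = 0 + 9 = 9)
1531*W(-1) = 1531*9 = 13779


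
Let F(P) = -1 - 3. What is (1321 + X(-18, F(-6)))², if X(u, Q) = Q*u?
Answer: 1940449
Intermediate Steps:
F(P) = -4
(1321 + X(-18, F(-6)))² = (1321 - 4*(-18))² = (1321 + 72)² = 1393² = 1940449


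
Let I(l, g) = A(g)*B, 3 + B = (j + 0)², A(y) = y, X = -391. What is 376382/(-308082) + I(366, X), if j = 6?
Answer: -1987779214/154041 ≈ -12904.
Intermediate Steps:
B = 33 (B = -3 + (6 + 0)² = -3 + 6² = -3 + 36 = 33)
I(l, g) = 33*g (I(l, g) = g*33 = 33*g)
376382/(-308082) + I(366, X) = 376382/(-308082) + 33*(-391) = 376382*(-1/308082) - 12903 = -188191/154041 - 12903 = -1987779214/154041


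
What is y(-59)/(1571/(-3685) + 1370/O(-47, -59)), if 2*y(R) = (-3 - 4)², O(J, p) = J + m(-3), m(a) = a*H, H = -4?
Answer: -1263955/2041374 ≈ -0.61917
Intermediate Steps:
m(a) = -4*a (m(a) = a*(-4) = -4*a)
O(J, p) = 12 + J (O(J, p) = J - 4*(-3) = J + 12 = 12 + J)
y(R) = 49/2 (y(R) = (-3 - 4)²/2 = (½)*(-7)² = (½)*49 = 49/2)
y(-59)/(1571/(-3685) + 1370/O(-47, -59)) = 49/(2*(1571/(-3685) + 1370/(12 - 47))) = 49/(2*(1571*(-1/3685) + 1370/(-35))) = 49/(2*(-1571/3685 + 1370*(-1/35))) = 49/(2*(-1571/3685 - 274/7)) = 49/(2*(-1020687/25795)) = (49/2)*(-25795/1020687) = -1263955/2041374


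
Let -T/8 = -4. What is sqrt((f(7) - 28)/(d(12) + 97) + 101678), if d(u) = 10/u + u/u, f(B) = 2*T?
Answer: sqrt(35755095110)/593 ≈ 318.87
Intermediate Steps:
T = 32 (T = -8*(-4) = 32)
f(B) = 64 (f(B) = 2*32 = 64)
d(u) = 1 + 10/u (d(u) = 10/u + 1 = 1 + 10/u)
sqrt((f(7) - 28)/(d(12) + 97) + 101678) = sqrt((64 - 28)/((10 + 12)/12 + 97) + 101678) = sqrt(36/((1/12)*22 + 97) + 101678) = sqrt(36/(11/6 + 97) + 101678) = sqrt(36/(593/6) + 101678) = sqrt((6/593)*36 + 101678) = sqrt(216/593 + 101678) = sqrt(60295270/593) = sqrt(35755095110)/593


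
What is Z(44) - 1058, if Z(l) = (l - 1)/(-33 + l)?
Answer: -11595/11 ≈ -1054.1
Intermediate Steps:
Z(l) = (-1 + l)/(-33 + l)
Z(44) - 1058 = (-1 + 44)/(-33 + 44) - 1058 = 43/11 - 1058 = -11595/11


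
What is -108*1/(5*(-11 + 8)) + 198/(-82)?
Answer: 981/205 ≈ 4.7854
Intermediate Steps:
-108*1/(5*(-11 + 8)) + 198/(-82) = -108/(5*(-3)) + 198*(-1/82) = -108/(-15) - 99/41 = -108*(-1/15) - 99/41 = 36/5 - 99/41 = 981/205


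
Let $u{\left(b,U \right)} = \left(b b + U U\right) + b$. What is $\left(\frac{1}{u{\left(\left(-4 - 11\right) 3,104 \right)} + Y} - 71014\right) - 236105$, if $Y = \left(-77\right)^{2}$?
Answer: $- \frac{5750803274}{18725} \approx -3.0712 \cdot 10^{5}$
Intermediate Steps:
$u{\left(b,U \right)} = b + U^{2} + b^{2}$ ($u{\left(b,U \right)} = \left(b^{2} + U^{2}\right) + b = \left(U^{2} + b^{2}\right) + b = b + U^{2} + b^{2}$)
$Y = 5929$
$\left(\frac{1}{u{\left(\left(-4 - 11\right) 3,104 \right)} + Y} - 71014\right) - 236105 = \left(\frac{1}{\left(\left(-4 - 11\right) 3 + 104^{2} + \left(\left(-4 - 11\right) 3\right)^{2}\right) + 5929} - 71014\right) - 236105 = \left(\frac{1}{\left(\left(-15\right) 3 + 10816 + \left(\left(-15\right) 3\right)^{2}\right) + 5929} - 71014\right) - 236105 = \left(\frac{1}{\left(-45 + 10816 + \left(-45\right)^{2}\right) + 5929} - 71014\right) - 236105 = \left(\frac{1}{\left(-45 + 10816 + 2025\right) + 5929} - 71014\right) - 236105 = \left(\frac{1}{12796 + 5929} - 71014\right) - 236105 = \left(\frac{1}{18725} - 71014\right) - 236105 = - \frac{1329737149}{18725} - 236105 = - \frac{5750803274}{18725}$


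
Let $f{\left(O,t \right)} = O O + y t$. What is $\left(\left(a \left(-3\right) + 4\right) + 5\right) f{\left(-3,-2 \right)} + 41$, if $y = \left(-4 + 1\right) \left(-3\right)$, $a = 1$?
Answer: $-13$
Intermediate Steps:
$y = 9$ ($y = \left(-3\right) \left(-3\right) = 9$)
$f{\left(O,t \right)} = O^{2} + 9 t$ ($f{\left(O,t \right)} = O O + 9 t = O^{2} + 9 t$)
$\left(\left(a \left(-3\right) + 4\right) + 5\right) f{\left(-3,-2 \right)} + 41 = \left(\left(1 \left(-3\right) + 4\right) + 5\right) \left(\left(-3\right)^{2} + 9 \left(-2\right)\right) + 41 = \left(\left(-3 + 4\right) + 5\right) \left(9 - 18\right) + 41 = \left(1 + 5\right) \left(-9\right) + 41 = 6 \left(-9\right) + 41 = -54 + 41 = -13$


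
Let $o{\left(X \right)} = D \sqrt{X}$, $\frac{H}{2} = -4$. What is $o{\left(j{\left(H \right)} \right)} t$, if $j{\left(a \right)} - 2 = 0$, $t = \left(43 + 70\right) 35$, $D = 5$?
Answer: $19775 \sqrt{2} \approx 27966.0$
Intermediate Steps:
$H = -8$ ($H = 2 \left(-4\right) = -8$)
$t = 3955$ ($t = 113 \cdot 35 = 3955$)
$j{\left(a \right)} = 2$ ($j{\left(a \right)} = 2 + 0 = 2$)
$o{\left(X \right)} = 5 \sqrt{X}$
$o{\left(j{\left(H \right)} \right)} t = 5 \sqrt{2} \cdot 3955 = 19775 \sqrt{2}$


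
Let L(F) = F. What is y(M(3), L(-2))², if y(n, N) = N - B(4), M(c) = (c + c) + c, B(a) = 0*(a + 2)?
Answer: 4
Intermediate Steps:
B(a) = 0 (B(a) = 0*(2 + a) = 0)
M(c) = 3*c (M(c) = 2*c + c = 3*c)
y(n, N) = N (y(n, N) = N - 1*0 = N + 0 = N)
y(M(3), L(-2))² = (-2)² = 4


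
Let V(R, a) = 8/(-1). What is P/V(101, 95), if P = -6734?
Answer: 3367/4 ≈ 841.75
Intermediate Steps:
V(R, a) = -8 (V(R, a) = -1*8 = -8)
P/V(101, 95) = -6734/(-8) = -6734*(-1/8) = 3367/4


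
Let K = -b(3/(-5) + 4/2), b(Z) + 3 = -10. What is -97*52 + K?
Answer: -5031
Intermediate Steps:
b(Z) = -13 (b(Z) = -3 - 10 = -13)
K = 13 (K = -1*(-13) = 13)
-97*52 + K = -97*52 + 13 = -5044 + 13 = -5031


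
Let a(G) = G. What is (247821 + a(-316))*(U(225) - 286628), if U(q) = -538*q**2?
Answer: -6812049919390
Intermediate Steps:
(247821 + a(-316))*(U(225) - 286628) = (247821 - 316)*(-538*225**2 - 286628) = 247505*(-538*50625 - 286628) = 247505*(-27236250 - 286628) = 247505*(-27522878) = -6812049919390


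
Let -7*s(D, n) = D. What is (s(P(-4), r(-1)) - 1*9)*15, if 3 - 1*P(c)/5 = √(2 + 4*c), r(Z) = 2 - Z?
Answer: -1170/7 + 75*I*√14/7 ≈ -167.14 + 40.089*I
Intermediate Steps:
P(c) = 15 - 5*√(2 + 4*c)
s(D, n) = -D/7
(s(P(-4), r(-1)) - 1*9)*15 = (-(15 - 5*√(2 + 4*(-4)))/7 - 1*9)*15 = (-(15 - 5*√(2 - 16))/7 - 9)*15 = (-(15 - 5*I*√14)/7 - 9)*15 = ((-15/7 + 5*I*√14/7) - 9)*15 = (-78/7 + 5*I*√14/7)*15 = -1170/7 + 75*I*√14/7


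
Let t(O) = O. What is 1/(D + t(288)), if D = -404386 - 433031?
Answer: -1/837129 ≈ -1.1946e-6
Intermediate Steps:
D = -837417
1/(D + t(288)) = 1/(-837417 + 288) = 1/(-837129) = -1/837129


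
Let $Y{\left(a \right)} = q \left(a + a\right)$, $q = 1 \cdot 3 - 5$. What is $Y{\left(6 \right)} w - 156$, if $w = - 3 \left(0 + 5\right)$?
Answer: $204$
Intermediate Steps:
$w = -15$ ($w = \left(-3\right) 5 = -15$)
$q = -2$ ($q = 3 - 5 = -2$)
$Y{\left(a \right)} = - 4 a$ ($Y{\left(a \right)} = - 2 \left(a + a\right) = - 2 \cdot 2 a = - 4 a$)
$Y{\left(6 \right)} w - 156 = \left(-4\right) 6 \left(-15\right) - 156 = \left(-24\right) \left(-15\right) - 156 = 360 - 156 = 204$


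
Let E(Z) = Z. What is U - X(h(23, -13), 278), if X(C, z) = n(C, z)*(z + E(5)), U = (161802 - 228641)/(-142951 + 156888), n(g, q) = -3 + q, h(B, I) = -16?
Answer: -1084713864/13937 ≈ -77830.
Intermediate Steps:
U = -66839/13937 ≈ -4.7958
X(C, z) = (-3 + z)*(5 + z) (X(C, z) = (-3 + z)*(z + 5) = (-3 + z)*(5 + z))
U - X(h(23, -13), 278) = -66839/13937 - (-3 + 278)*(5 + 278) = -66839/13937 - 275*283 = -66839/13937 - 1*77825 = -66839/13937 - 77825 = -1084713864/13937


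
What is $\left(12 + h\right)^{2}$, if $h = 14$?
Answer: $676$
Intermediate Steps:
$\left(12 + h\right)^{2} = \left(12 + 14\right)^{2} = 26^{2} = 676$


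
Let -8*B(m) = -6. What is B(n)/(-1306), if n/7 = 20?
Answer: -3/5224 ≈ -0.00057427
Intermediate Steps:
n = 140 (n = 7*20 = 140)
B(m) = ¾ (B(m) = -⅛*(-6) = ¾)
B(n)/(-1306) = (¾)/(-1306) = (¾)*(-1/1306) = -3/5224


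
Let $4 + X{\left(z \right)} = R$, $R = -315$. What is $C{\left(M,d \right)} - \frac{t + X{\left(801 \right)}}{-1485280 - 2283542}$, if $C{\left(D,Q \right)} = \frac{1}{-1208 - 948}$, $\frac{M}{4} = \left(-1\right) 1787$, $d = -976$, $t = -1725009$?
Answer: $- \frac{1861787995}{4062790116} \approx -0.45825$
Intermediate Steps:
$X{\left(z \right)} = -319$ ($X{\left(z \right)} = -4 - 315 = -319$)
$M = -7148$ ($M = 4 \left(\left(-1\right) 1787\right) = 4 \left(-1787\right) = -7148$)
$C{\left(D,Q \right)} = - \frac{1}{2156}$ ($C{\left(D,Q \right)} = \frac{1}{-2156} = - \frac{1}{2156}$)
$C{\left(M,d \right)} - \frac{t + X{\left(801 \right)}}{-1485280 - 2283542} = - \frac{1}{2156} - \frac{-1725009 - 319}{-1485280 - 2283542} = - \frac{1}{2156} - - \frac{1725328}{-3768822} = - \frac{1}{2156} - \left(-1725328\right) \left(- \frac{1}{3768822}\right) = - \frac{1}{2156} - \frac{862664}{1884411} = - \frac{1861787995}{4062790116}$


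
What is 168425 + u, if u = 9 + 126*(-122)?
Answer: 153062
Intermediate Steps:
u = -15363 (u = 9 - 15372 = -15363)
168425 + u = 168425 - 15363 = 153062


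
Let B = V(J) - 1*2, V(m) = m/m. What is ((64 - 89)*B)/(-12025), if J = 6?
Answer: -1/481 ≈ -0.0020790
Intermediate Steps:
V(m) = 1
B = -1 (B = 1 - 1*2 = 1 - 2 = -1)
((64 - 89)*B)/(-12025) = ((64 - 89)*(-1))/(-12025) = -25*(-1)*(-1/12025) = 25*(-1/12025) = -1/481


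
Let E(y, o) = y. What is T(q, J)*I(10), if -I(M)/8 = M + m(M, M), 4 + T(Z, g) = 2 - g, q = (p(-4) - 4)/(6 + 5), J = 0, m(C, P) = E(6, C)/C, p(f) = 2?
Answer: 848/5 ≈ 169.60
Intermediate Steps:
m(C, P) = 6/C
q = -2/11 (q = (2 - 4)/(6 + 5) = -2/11 ≈ -0.18182)
T(Z, g) = -2 - g (T(Z, g) = -4 + (2 - g) = -2 - g)
I(M) = -48/M - 8*M (I(M) = -8*(M + 6/M) = -48/M - 8*M)
T(q, J)*I(10) = (-2 - 1*0)*(-48/10 - 8*10) = (-2 + 0)*(-48*⅒ - 80) = -2*(-24/5 - 80) = -2*(-424/5) = 848/5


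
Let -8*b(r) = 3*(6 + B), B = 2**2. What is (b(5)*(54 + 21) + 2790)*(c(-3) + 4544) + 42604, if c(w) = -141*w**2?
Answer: 33035041/4 ≈ 8.2588e+6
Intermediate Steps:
B = 4
b(r) = -15/4 (b(r) = -3*(6 + 4)/8 = -3*10/8 = -1/8*30 = -15/4)
(b(5)*(54 + 21) + 2790)*(c(-3) + 4544) + 42604 = (-15*(54 + 21)/4 + 2790)*(-141*(-3)**2 + 4544) + 42604 = (-15/4*75 + 2790)*(-141*9 + 4544) + 42604 = (-1125/4 + 2790)*(-1269 + 4544) + 42604 = (10035/4)*3275 + 42604 = 32864625/4 + 42604 = 33035041/4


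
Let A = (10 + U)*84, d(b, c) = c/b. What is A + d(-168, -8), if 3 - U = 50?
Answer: -65267/21 ≈ -3108.0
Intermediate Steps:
U = -47 (U = 3 - 1*50 = 3 - 50 = -47)
A = -3108 (A = (10 - 47)*84 = -37*84 = -3108)
A + d(-168, -8) = -3108 - 8/(-168) = -3108 - 8*(-1/168) = -3108 + 1/21 = -65267/21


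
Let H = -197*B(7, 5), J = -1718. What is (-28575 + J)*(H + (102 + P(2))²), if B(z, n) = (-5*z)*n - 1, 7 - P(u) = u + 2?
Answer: -1384299221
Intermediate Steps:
P(u) = 5 - u (P(u) = 7 - (u + 2) = 7 - (2 + u) = 7 + (-2 - u) = 5 - u)
B(z, n) = -1 - 5*n*z (B(z, n) = -5*n*z - 1 = -1 - 5*n*z)
H = 34672 (H = -197*(-1 - 5*5*7) = -197*(-1 - 175) = -197*(-176) = 34672)
(-28575 + J)*(H + (102 + P(2))²) = (-28575 - 1718)*(34672 + (102 + (5 - 1*2))²) = -30293*(34672 + (102 + (5 - 2))²) = -30293*(34672 + (102 + 3)²) = -30293*(34672 + 105²) = -30293*(34672 + 11025) = -30293*45697 = -1384299221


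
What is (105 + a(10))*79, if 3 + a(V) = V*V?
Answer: 15958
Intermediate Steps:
a(V) = -3 + V**2 (a(V) = -3 + V*V = -3 + V**2)
(105 + a(10))*79 = (105 + (-3 + 10**2))*79 = (105 + (-3 + 100))*79 = (105 + 97)*79 = 202*79 = 15958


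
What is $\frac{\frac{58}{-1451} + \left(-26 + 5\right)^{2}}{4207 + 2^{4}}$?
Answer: $\frac{639833}{6127573} \approx 0.10442$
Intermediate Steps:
$\frac{\frac{58}{-1451} + \left(-26 + 5\right)^{2}}{4207 + 2^{4}} = \frac{58 \left(- \frac{1}{1451}\right) + \left(-21\right)^{2}}{4207 + 16} = \frac{- \frac{58}{1451} + 441}{4223} = \frac{639833}{1451} \cdot \frac{1}{4223} = \frac{639833}{6127573}$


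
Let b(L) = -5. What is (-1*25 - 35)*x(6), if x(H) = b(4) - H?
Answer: 660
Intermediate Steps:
x(H) = -5 - H
(-1*25 - 35)*x(6) = (-1*25 - 35)*(-5 - 1*6) = (-25 - 35)*(-5 - 6) = -60*(-11) = 660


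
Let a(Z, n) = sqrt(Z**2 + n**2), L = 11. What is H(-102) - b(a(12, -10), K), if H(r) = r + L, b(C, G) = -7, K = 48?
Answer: -84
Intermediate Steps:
H(r) = 11 + r (H(r) = r + 11 = 11 + r)
H(-102) - b(a(12, -10), K) = (11 - 102) - 1*(-7) = -91 + 7 = -84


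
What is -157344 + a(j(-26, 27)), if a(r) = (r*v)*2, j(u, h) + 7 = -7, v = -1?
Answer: -157316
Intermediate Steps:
j(u, h) = -14 (j(u, h) = -7 - 7 = -14)
a(r) = -2*r (a(r) = (r*(-1))*2 = -r*2 = -2*r)
-157344 + a(j(-26, 27)) = -157344 - 2*(-14) = -157344 + 28 = -157316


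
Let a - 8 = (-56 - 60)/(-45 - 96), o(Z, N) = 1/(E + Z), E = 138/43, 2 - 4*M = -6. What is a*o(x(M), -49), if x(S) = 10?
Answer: 13373/20022 ≈ 0.66792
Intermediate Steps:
M = 2 (M = 1/2 - 1/4*(-6) = 1/2 + 3/2 = 2)
E = 138/43 (E = 138*(1/43) = 138/43 ≈ 3.2093)
o(Z, N) = 1/(138/43 + Z)
a = 1244/141 (a = 8 + (-56 - 60)/(-45 - 96) = 8 - 116/(-141) = 8 - 116*(-1/141) = 8 + 116/141 = 1244/141 ≈ 8.8227)
a*o(x(M), -49) = 1244*(43/(138 + 43*10))/141 = 1244*(43/(138 + 430))/141 = 1244*(43/568)/141 = 1244*(43*(1/568))/141 = (1244/141)*(43/568) = 13373/20022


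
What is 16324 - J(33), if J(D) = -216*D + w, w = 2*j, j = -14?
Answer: 23480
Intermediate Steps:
w = -28 (w = 2*(-14) = -28)
J(D) = -28 - 216*D (J(D) = -216*D - 28 = -28 - 216*D)
16324 - J(33) = 16324 - (-28 - 216*33) = 16324 - (-28 - 7128) = 16324 - 1*(-7156) = 16324 + 7156 = 23480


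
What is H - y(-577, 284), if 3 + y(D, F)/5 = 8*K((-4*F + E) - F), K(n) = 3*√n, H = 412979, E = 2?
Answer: 412994 - 120*I*√1418 ≈ 4.1299e+5 - 4518.8*I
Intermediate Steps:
y(D, F) = -15 + 120*√(2 - 5*F) (y(D, F) = -15 + 5*(8*(3*√((-4*F + 2) - F))) = -15 + 5*(8*(3*√((2 - 4*F) - F))) = -15 + 5*(8*(3*√(2 - 5*F))) = -15 + 5*(24*√(2 - 5*F)) = -15 + 120*√(2 - 5*F))
H - y(-577, 284) = 412979 - (-15 + 120*√(2 - 5*284)) = 412979 - (-15 + 120*√(2 - 1420)) = 412979 - (-15 + 120*√(-1418)) = 412979 - (-15 + 120*(I*√1418)) = 412979 - (-15 + 120*I*√1418) = 412979 + (15 - 120*I*√1418) = 412994 - 120*I*√1418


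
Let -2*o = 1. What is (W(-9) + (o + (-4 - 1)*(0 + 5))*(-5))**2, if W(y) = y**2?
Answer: 173889/4 ≈ 43472.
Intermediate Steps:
o = -1/2 (o = -1/2*1 = -1/2 ≈ -0.50000)
(W(-9) + (o + (-4 - 1)*(0 + 5))*(-5))**2 = ((-9)**2 + (-1/2 + (-4 - 1)*(0 + 5))*(-5))**2 = (81 + (-1/2 - 5*5)*(-5))**2 = (81 + (-1/2 - 25)*(-5))**2 = (81 - 51/2*(-5))**2 = (81 + 255/2)**2 = (417/2)**2 = 173889/4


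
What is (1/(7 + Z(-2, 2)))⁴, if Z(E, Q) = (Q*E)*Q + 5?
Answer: 1/256 ≈ 0.0039063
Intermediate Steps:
Z(E, Q) = 5 + E*Q² (Z(E, Q) = (E*Q)*Q + 5 = E*Q² + 5 = 5 + E*Q²)
(1/(7 + Z(-2, 2)))⁴ = (1/(7 + (5 - 2*2²)))⁴ = (1/(7 + (5 - 2*4)))⁴ = (1/(7 + (5 - 8)))⁴ = (1/(7 - 3))⁴ = (1/4)⁴ = (¼)⁴ = 1/256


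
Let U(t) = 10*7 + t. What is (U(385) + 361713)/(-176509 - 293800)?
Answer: -362168/470309 ≈ -0.77006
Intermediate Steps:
U(t) = 70 + t
(U(385) + 361713)/(-176509 - 293800) = ((70 + 385) + 361713)/(-176509 - 293800) = (455 + 361713)/(-470309) = 362168*(-1/470309) = -362168/470309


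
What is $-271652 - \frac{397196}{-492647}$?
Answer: $- \frac{133828145648}{492647} \approx -2.7165 \cdot 10^{5}$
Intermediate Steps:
$-271652 - \frac{397196}{-492647} = -271652 - 397196 \left(- \frac{1}{492647}\right) = -271652 - - \frac{397196}{492647} = -271652 + \frac{397196}{492647} = - \frac{133828145648}{492647}$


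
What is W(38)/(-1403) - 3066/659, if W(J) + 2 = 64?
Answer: -4342456/924577 ≈ -4.6967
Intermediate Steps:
W(J) = 62 (W(J) = -2 + 64 = 62)
W(38)/(-1403) - 3066/659 = 62/(-1403) - 3066/659 = 62*(-1/1403) - 3066*1/659 = -62/1403 - 3066/659 = -4342456/924577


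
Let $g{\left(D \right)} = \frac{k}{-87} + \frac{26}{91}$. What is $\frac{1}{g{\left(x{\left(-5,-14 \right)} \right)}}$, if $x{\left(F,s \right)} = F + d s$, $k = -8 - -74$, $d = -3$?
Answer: $- \frac{203}{96} \approx -2.1146$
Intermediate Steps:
$k = 66$ ($k = -8 + 74 = 66$)
$x{\left(F,s \right)} = F - 3 s$
$g{\left(D \right)} = - \frac{96}{203}$ ($g{\left(D \right)} = \frac{66}{-87} + \frac{26}{91} = 66 \left(- \frac{1}{87}\right) + 26 \cdot \frac{1}{91} = - \frac{22}{29} + \frac{2}{7} = - \frac{96}{203}$)
$\frac{1}{g{\left(x{\left(-5,-14 \right)} \right)}} = \frac{1}{- \frac{96}{203}} = - \frac{203}{96}$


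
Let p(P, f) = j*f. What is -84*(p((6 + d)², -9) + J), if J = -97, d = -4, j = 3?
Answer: 10416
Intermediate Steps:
p(P, f) = 3*f
-84*(p((6 + d)², -9) + J) = -84*(3*(-9) - 97) = -84*(-27 - 97) = -84*(-124) = 10416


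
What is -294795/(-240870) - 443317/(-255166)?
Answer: 3033390446/1024363907 ≈ 2.9612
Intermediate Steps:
-294795/(-240870) - 443317/(-255166) = -294795*(-1/240870) - 443317*(-1/255166) = 19653/16058 + 443317/255166 = 3033390446/1024363907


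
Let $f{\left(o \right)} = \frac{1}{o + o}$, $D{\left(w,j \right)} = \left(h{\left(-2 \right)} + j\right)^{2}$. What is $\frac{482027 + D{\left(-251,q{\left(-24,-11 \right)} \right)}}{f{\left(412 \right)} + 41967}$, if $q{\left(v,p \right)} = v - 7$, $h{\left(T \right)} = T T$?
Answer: $\frac{397790944}{34580809} \approx 11.503$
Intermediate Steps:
$h{\left(T \right)} = T^{2}$
$q{\left(v,p \right)} = -7 + v$ ($q{\left(v,p \right)} = v - 7 = -7 + v$)
$D{\left(w,j \right)} = \left(4 + j\right)^{2}$ ($D{\left(w,j \right)} = \left(\left(-2\right)^{2} + j\right)^{2} = \left(4 + j\right)^{2}$)
$f{\left(o \right)} = \frac{1}{2 o}$
$\frac{482027 + D{\left(-251,q{\left(-24,-11 \right)} \right)}}{f{\left(412 \right)} + 41967} = \frac{482027 + \left(4 - 31\right)^{2}}{\frac{1}{2 \cdot 412} + 41967} = \frac{482027 + \left(4 - 31\right)^{2}}{\frac{1}{2} \cdot \frac{1}{412} + 41967} = \frac{482027 + \left(-27\right)^{2}}{\frac{1}{824} + 41967} = \frac{482027 + 729}{\frac{34580809}{824}} = 482756 \cdot \frac{824}{34580809} = \frac{397790944}{34580809}$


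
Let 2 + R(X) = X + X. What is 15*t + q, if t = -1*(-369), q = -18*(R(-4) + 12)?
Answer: 5499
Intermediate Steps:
R(X) = -2 + 2*X (R(X) = -2 + (X + X) = -2 + 2*X)
q = -36 (q = -18*((-2 + 2*(-4)) + 12) = -18*((-2 - 8) + 12) = -18*(-10 + 12) = -18*2 = -36)
t = 369
15*t + q = 15*369 - 36 = 5535 - 36 = 5499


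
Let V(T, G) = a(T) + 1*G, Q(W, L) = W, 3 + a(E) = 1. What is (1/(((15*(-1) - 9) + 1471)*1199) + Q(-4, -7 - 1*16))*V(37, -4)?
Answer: 41638866/1734953 ≈ 24.000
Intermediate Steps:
a(E) = -2 (a(E) = -3 + 1 = -2)
V(T, G) = -2 + G (V(T, G) = -2 + 1*G = -2 + G)
(1/(((15*(-1) - 9) + 1471)*1199) + Q(-4, -7 - 1*16))*V(37, -4) = (1/(((15*(-1) - 9) + 1471)*1199) - 4)*(-2 - 4) = ((1/1199)/((-15 - 9) + 1471) - 4)*(-6) = ((1/1199)/(-24 + 1471) - 4)*(-6) = ((1/1199)/1447 - 4)*(-6) = ((1/1447)*(1/1199) - 4)*(-6) = (1/1734953 - 4)*(-6) = -6939811/1734953*(-6) = 41638866/1734953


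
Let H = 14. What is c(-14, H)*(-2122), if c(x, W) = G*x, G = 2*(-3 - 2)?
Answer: -297080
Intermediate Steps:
G = -10 (G = 2*(-5) = -10)
c(x, W) = -10*x
c(-14, H)*(-2122) = -10*(-14)*(-2122) = 140*(-2122) = -297080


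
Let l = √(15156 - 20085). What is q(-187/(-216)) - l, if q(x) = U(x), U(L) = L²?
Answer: 34969/46656 - I*√4929 ≈ 0.74951 - 70.207*I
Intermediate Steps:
q(x) = x²
l = I*√4929 (l = √(-4929) = I*√4929 ≈ 70.207*I)
q(-187/(-216)) - l = (-187/(-216))² - I*√4929 = (-187*(-1/216))² - I*√4929 = (187/216)² - I*√4929 = 34969/46656 - I*√4929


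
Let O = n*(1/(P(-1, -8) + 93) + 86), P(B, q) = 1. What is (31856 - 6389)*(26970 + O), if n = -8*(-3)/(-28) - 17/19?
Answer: 1219851600435/1786 ≈ 6.8301e+8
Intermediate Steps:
n = -233/133 (n = 24*(-1/28) - 17*1/19 = -6/7 - 17/19 = -233/133 ≈ -1.7519)
O = -269115/1786 (O = -233*(1/(1 + 93) + 86)/133 = -233*(1/94 + 86)/133 = -233/133*8085/94 = -269115/1786 ≈ -150.68)
(31856 - 6389)*(26970 + O) = (31856 - 6389)*(26970 - 269115/1786) = 25467*(47899305/1786) = 1219851600435/1786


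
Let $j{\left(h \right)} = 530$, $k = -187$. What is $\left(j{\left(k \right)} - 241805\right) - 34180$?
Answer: $-275455$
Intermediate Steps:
$\left(j{\left(k \right)} - 241805\right) - 34180 = \left(530 - 241805\right) - 34180 = -241275 - 34180 = -275455$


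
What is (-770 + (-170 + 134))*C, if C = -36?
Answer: 29016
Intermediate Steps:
(-770 + (-170 + 134))*C = (-770 + (-170 + 134))*(-36) = (-770 - 36)*(-36) = -806*(-36) = 29016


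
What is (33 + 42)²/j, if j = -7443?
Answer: -625/827 ≈ -0.75574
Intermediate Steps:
(33 + 42)²/j = (33 + 42)²/(-7443) = 75²*(-1/7443) = 5625*(-1/7443) = -625/827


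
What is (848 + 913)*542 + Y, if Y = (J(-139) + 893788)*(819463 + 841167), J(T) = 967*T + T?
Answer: 1260811033142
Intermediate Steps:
J(T) = 968*T
Y = 1260810078680 (Y = (968*(-139) + 893788)*(819463 + 841167) = (-134552 + 893788)*1660630 = 759236*1660630 = 1260810078680)
(848 + 913)*542 + Y = (848 + 913)*542 + 1260810078680 = 1761*542 + 1260810078680 = 954462 + 1260810078680 = 1260811033142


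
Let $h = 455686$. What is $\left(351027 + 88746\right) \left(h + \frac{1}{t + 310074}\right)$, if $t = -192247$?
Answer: $\frac{1388961305421687}{6931} \approx 2.004 \cdot 10^{11}$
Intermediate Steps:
$\left(351027 + 88746\right) \left(h + \frac{1}{t + 310074}\right) = \left(351027 + 88746\right) \left(455686 + \frac{1}{-192247 + 310074}\right) = 439773 \left(455686 + \frac{1}{117827}\right) = 439773 \cdot \frac{53692114323}{117827} = \frac{1388961305421687}{6931}$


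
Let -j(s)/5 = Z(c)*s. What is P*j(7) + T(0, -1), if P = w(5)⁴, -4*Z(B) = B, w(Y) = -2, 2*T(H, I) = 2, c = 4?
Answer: 561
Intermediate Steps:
T(H, I) = 1 (T(H, I) = (½)*2 = 1)
Z(B) = -B/4
j(s) = 5*s (j(s) = -5*(-¼*4)*s = -(-5)*s = 5*s)
P = 16 (P = (-2)⁴ = 16)
P*j(7) + T(0, -1) = 16*(5*7) + 1 = 16*35 + 1 = 560 + 1 = 561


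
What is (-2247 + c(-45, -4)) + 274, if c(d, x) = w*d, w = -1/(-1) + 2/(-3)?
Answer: -1988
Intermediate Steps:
w = 1/3 (w = -1*(-1) + 2*(-1/3) = 1 - 2/3 = 1/3 ≈ 0.33333)
c(d, x) = d/3
(-2247 + c(-45, -4)) + 274 = (-2247 + (1/3)*(-45)) + 274 = (-2247 - 15) + 274 = -2262 + 274 = -1988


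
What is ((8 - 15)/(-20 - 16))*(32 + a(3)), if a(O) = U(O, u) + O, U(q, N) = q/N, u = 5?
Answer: 623/90 ≈ 6.9222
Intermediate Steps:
a(O) = 6*O/5 (a(O) = O/5 + O = 6*O/5)
((8 - 15)/(-20 - 16))*(32 + a(3)) = ((8 - 15)/(-20 - 16))*(32 + (6/5)*3) = (-7/(-36))*(32 + 18/5) = -7*(-1/36)*(178/5) = (7/36)*(178/5) = 623/90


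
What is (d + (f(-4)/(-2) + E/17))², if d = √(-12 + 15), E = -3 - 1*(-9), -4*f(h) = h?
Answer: 3493/1156 - 5*√3/17 ≈ 2.5122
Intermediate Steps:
f(h) = -h/4
E = 6 (E = -3 + 9 = 6)
d = √3 ≈ 1.7320
(d + (f(-4)/(-2) + E/17))² = (√3 + (-¼*(-4)/(-2) + 6/17))² = (√3 + (1*(-½) + 6*(1/17)))² = (√3 + (-½ + 6/17))² = (√3 - 5/34)² = (-5/34 + √3)²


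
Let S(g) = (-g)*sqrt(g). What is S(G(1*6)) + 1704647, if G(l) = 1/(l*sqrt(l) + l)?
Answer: 1704647 - sqrt(6)/(36*(1 + sqrt(6))**(3/2)) ≈ 1.7046e+6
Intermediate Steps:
G(l) = 1/(l + l**(3/2)) (G(l) = 1/(l**(3/2) + l) = 1/(l + l**(3/2)))
S(g) = -g**(3/2)
S(G(1*6)) + 1704647 = -(1/(1*6 + (1*6)**(3/2)))**(3/2) + 1704647 = -(1/(6 + 6**(3/2)))**(3/2) + 1704647 = -(1/(6 + 6*sqrt(6)))**(3/2) + 1704647 = -1/(6 + 6*sqrt(6))**(3/2) + 1704647 = 1704647 - 1/(6 + 6*sqrt(6))**(3/2)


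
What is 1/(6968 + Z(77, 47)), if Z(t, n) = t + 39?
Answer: 1/7084 ≈ 0.00014116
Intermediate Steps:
Z(t, n) = 39 + t
1/(6968 + Z(77, 47)) = 1/(6968 + (39 + 77)) = 1/(6968 + 116) = 1/7084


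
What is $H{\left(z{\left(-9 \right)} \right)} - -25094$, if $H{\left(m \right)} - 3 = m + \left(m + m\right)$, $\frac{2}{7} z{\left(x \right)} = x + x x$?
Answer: $25853$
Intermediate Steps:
$z{\left(x \right)} = \frac{7 x}{2} + \frac{7 x^{2}}{2}$ ($z{\left(x \right)} = \frac{7 \left(x + x x\right)}{2} = \frac{7 \left(x + x^{2}\right)}{2} = \frac{7 x}{2} + \frac{7 x^{2}}{2}$)
$H{\left(m \right)} = 3 + 3 m$ ($H{\left(m \right)} = 3 + \left(m + \left(m + m\right)\right) = 3 + \left(m + 2 m\right) = 3 + 3 m$)
$H{\left(z{\left(-9 \right)} \right)} - -25094 = \left(3 + 3 \cdot \frac{7}{2} \left(-9\right) \left(1 - 9\right)\right) - -25094 = \left(3 + 3 \cdot \frac{7}{2} \left(-9\right) \left(-8\right)\right) + 25094 = \left(3 + 3 \cdot 252\right) + 25094 = \left(3 + 756\right) + 25094 = 759 + 25094 = 25853$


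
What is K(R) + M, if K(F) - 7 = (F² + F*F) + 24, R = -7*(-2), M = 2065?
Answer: 2488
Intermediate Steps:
R = 14
K(F) = 31 + 2*F² (K(F) = 7 + ((F² + F*F) + 24) = 7 + ((F² + F²) + 24) = 7 + (2*F² + 24) = 7 + (24 + 2*F²) = 31 + 2*F²)
K(R) + M = (31 + 2*14²) + 2065 = (31 + 2*196) + 2065 = (31 + 392) + 2065 = 423 + 2065 = 2488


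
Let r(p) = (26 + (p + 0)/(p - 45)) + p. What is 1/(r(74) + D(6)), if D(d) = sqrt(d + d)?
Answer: 43123/4417292 - 841*sqrt(3)/4417292 ≈ 0.0094326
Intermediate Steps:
D(d) = sqrt(2)*sqrt(d) (D(d) = sqrt(2*d) = sqrt(2)*sqrt(d))
r(p) = 26 + p + p/(-45 + p) (r(p) = (26 + p/(-45 + p)) + p = 26 + p + p/(-45 + p))
1/(r(74) + D(6)) = 1/((-1170 + 74**2 - 18*74)/(-45 + 74) + sqrt(2)*sqrt(6)) = 1/((-1170 + 5476 - 1332)/29 + 2*sqrt(3)) = 1/((1/29)*2974 + 2*sqrt(3)) = 1/(2974/29 + 2*sqrt(3))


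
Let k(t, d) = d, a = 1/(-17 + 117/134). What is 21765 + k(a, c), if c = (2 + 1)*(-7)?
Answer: 21744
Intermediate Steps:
c = -21 (c = 3*(-7) = -21)
a = -134/2161 (a = 1/(-17 + 117*(1/134)) = 1/(-17 + 117/134) = 1/(-2161/134) = -134/2161 ≈ -0.062008)
21765 + k(a, c) = 21765 - 21 = 21744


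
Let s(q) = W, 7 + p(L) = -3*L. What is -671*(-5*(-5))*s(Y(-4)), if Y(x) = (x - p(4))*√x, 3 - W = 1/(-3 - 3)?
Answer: -318725/6 ≈ -53121.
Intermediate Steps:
p(L) = -7 - 3*L
W = 19/6 (W = 3 - 1/(-3 - 3) = 3 - 1/(-6) = 3 - 1*(-⅙) = 3 + ⅙ = 19/6 ≈ 3.1667)
Y(x) = √x*(19 + x) (Y(x) = (x - (-7 - 3*4))*√x = (x - (-7 - 12))*√x = (x - 1*(-19))*√x = (x + 19)*√x = (19 + x)*√x = √x*(19 + x))
s(q) = 19/6
-671*(-5*(-5))*s(Y(-4)) = -671*(-5*(-5))*19/6 = -16775*19/6 = -671*475/6 = -318725/6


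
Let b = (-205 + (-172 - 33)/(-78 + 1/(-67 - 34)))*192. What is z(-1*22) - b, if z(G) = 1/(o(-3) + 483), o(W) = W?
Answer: 146948206279/3781920 ≈ 38855.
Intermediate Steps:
z(G) = 1/480 (z(G) = 1/(-3 + 483) = 1/480)
b = -306142080/7879 (b = (-205 - 205/(-78 + 1/(-101)))*192 = (-205 - 205/(-78 - 1/101))*192 = (-205 - 205/(-7879/101))*192 = (-205 - 205*(-101/7879))*192 = (-205 + 20705/7879)*192 = -1594490/7879*192 = -306142080/7879 ≈ -38855.)
z(-1*22) - b = 1/480 - 1*(-306142080/7879) = 1/480 + 306142080/7879 = 146948206279/3781920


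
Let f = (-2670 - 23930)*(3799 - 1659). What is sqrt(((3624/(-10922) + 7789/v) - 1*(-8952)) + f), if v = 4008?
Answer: I*sqrt(6816585424802215600302)/10943844 ≈ 7544.2*I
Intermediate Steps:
f = -56924000 (f = -26600*2140 = -56924000)
sqrt(((3624/(-10922) + 7789/v) - 1*(-8952)) + f) = sqrt(((3624/(-10922) + 7789/4008) - 1*(-8952)) - 56924000) = sqrt(((3624*(-1/10922) + 7789*(1/4008)) + 8952) - 56924000) = sqrt(((-1812/5461 + 7789/4008) + 8952) - 56924000) = sqrt((35273233/21887688 + 8952) - 56924000) = sqrt(195973856209/21887688 - 56924000) = sqrt(-1245738777855791/21887688) = I*sqrt(6816585424802215600302)/10943844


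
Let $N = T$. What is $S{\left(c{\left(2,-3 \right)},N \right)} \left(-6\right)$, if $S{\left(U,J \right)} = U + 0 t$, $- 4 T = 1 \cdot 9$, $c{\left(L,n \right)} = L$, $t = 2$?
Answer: $-12$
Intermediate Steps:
$T = - \frac{9}{4}$ ($T = - \frac{1 \cdot 9}{4} = \left(- \frac{1}{4}\right) 9 = - \frac{9}{4} \approx -2.25$)
$N = - \frac{9}{4} \approx -2.25$
$S{\left(U,J \right)} = U$ ($S{\left(U,J \right)} = U + 0 \cdot 2 = U + 0 = U$)
$S{\left(c{\left(2,-3 \right)},N \right)} \left(-6\right) = 2 \left(-6\right) = -12$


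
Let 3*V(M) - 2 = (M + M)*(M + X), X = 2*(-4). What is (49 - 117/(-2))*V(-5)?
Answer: 4730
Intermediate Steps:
X = -8
V(M) = ⅔ + 2*M*(-8 + M)/3 (V(M) = ⅔ + ((M + M)*(M - 8))/3 = ⅔ + ((2*M)*(-8 + M))/3 = ⅔ + (2*M*(-8 + M))/3 = ⅔ + 2*M*(-8 + M)/3)
(49 - 117/(-2))*V(-5) = (49 - 117/(-2))*(⅔ - 16/3*(-5) + (⅔)*(-5)²) = (49 - 117*(-½))*(⅔ + 80/3 + (⅔)*25) = (49 + 117/2)*(⅔ + 80/3 + 50/3) = (215/2)*44 = 4730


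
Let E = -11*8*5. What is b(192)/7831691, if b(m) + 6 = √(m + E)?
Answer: -6/7831691 + 2*I*√62/7831691 ≈ -7.6612e-7 + 2.0108e-6*I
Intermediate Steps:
E = -440 (E = -88*5 = -440)
b(m) = -6 + √(-440 + m) (b(m) = -6 + √(m - 440) = -6 + √(-440 + m))
b(192)/7831691 = (-6 + √(-440 + 192))/7831691 = (-6 + √(-248))*(1/7831691) = (-6 + 2*I*√62)*(1/7831691) = -6/7831691 + 2*I*√62/7831691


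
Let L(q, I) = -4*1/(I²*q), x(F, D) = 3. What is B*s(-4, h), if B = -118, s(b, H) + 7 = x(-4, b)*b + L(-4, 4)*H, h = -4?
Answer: 4543/2 ≈ 2271.5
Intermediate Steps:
L(q, I) = -4/(I²*q) (L(q, I) = -4*1/(I²*q) = -4/(I²*q))
s(b, H) = -7 + 3*b + H/16 (s(b, H) = -7 + (3*b + (-4/(4²*(-4)))*H) = -7 + (3*b + (-4*1/16*(-¼))*H) = -7 + (3*b + H/16) = -7 + 3*b + H/16)
B*s(-4, h) = -118*(-7 + 3*(-4) + (1/16)*(-4)) = -118*(-7 - 12 - ¼) = -118*(-77/4) = 4543/2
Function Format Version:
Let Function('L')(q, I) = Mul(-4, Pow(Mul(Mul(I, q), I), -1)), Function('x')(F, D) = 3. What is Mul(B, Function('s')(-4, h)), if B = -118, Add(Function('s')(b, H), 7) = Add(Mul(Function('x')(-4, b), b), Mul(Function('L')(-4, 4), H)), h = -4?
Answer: Rational(4543, 2) ≈ 2271.5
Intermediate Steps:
Function('L')(q, I) = Mul(-4, Pow(I, -2), Pow(q, -1)) (Function('L')(q, I) = Mul(-4, Pow(Mul(q, Pow(I, 2)), -1)) = Mul(-4, Mul(Pow(I, -2), Pow(q, -1))) = Mul(-4, Pow(I, -2), Pow(q, -1)))
Function('s')(b, H) = Add(-7, Mul(3, b), Mul(Rational(1, 16), H)) (Function('s')(b, H) = Add(-7, Add(Mul(3, b), Mul(Mul(-4, Pow(4, -2), Pow(-4, -1)), H))) = Add(-7, Add(Mul(3, b), Mul(Mul(-4, Rational(1, 16), Rational(-1, 4)), H))) = Add(-7, Add(Mul(3, b), Mul(Rational(1, 16), H))) = Add(-7, Mul(3, b), Mul(Rational(1, 16), H)))
Mul(B, Function('s')(-4, h)) = Mul(-118, Add(-7, Mul(3, -4), Mul(Rational(1, 16), -4))) = Mul(-118, Add(-7, -12, Rational(-1, 4))) = Mul(-118, Rational(-77, 4)) = Rational(4543, 2)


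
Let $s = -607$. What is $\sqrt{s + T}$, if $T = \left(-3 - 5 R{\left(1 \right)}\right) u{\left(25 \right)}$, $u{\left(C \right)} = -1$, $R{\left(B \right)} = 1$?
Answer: $i \sqrt{599} \approx 24.474 i$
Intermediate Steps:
$T = 8$ ($T = \left(-3 - 5\right) \left(-1\right) = \left(-8\right) \left(-1\right) = 8$)
$\sqrt{s + T} = \sqrt{-607 + 8} = \sqrt{-599} = i \sqrt{599}$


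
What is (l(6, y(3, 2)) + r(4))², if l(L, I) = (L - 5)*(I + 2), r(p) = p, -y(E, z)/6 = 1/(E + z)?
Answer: 576/25 ≈ 23.040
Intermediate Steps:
y(E, z) = -6/(E + z)
l(L, I) = (-5 + L)*(2 + I)
(l(6, y(3, 2)) + r(4))² = ((-10 - (-30)/(3 + 2) + 2*6 - 6/(3 + 2)*6) + 4)² = ((-10 - (-30)/5 + 12 - 6/5*6) + 4)² = ((-10 - (-30)/5 + 12 - 6*⅕*6) + 4)² = ((-10 - 5*(-6/5) + 12 - 6/5*6) + 4)² = ((-10 + 6 + 12 - 36/5) + 4)² = (⅘ + 4)² = (24/5)² = 576/25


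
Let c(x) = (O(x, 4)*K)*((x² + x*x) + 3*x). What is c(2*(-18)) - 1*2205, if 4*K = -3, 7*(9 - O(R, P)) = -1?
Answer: -134667/7 ≈ -19238.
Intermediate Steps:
O(R, P) = 64/7 (O(R, P) = 9 - ⅐*(-1) = 9 + ⅐ = 64/7)
K = -¾ (K = (¼)*(-3) = -¾ ≈ -0.75000)
c(x) = -144*x/7 - 96*x²/7 (c(x) = ((64/7)*(-¾))*((x² + x*x) + 3*x) = -48*((x² + x²) + 3*x)/7 = -48*(2*x² + 3*x)/7 = -144*x/7 - 96*x²/7)
c(2*(-18)) - 1*2205 = -48*2*(-18)*(3 + 2*(2*(-18)))/7 - 1*2205 = -48/7*(-36)*(3 + 2*(-36)) - 2205 = -48/7*(-36)*(3 - 72) - 2205 = -48/7*(-36)*(-69) - 2205 = -119232/7 - 2205 = -134667/7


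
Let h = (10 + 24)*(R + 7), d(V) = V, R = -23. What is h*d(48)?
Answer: -26112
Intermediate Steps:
h = -544 (h = (10 + 24)*(-23 + 7) = 34*(-16) = -544)
h*d(48) = -544*48 = -26112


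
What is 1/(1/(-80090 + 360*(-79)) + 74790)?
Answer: 108530/8116958699 ≈ 1.3371e-5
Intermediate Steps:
1/(1/(-80090 + 360*(-79)) + 74790) = 1/(1/(-80090 - 28440) + 74790) = 1/(1/(-108530) + 74790) = 1/(-1/108530 + 74790) = 1/(8116958699/108530) = 108530/8116958699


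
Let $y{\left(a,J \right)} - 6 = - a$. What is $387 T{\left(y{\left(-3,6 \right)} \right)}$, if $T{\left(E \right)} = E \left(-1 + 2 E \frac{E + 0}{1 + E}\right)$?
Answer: $\frac{264708}{5} \approx 52942.0$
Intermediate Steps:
$y{\left(a,J \right)} = 6 - a$
$T{\left(E \right)} = E \left(-1 + \frac{2 E^{2}}{1 + E}\right)$ ($T{\left(E \right)} = E \left(-1 + 2 E \frac{E}{1 + E}\right) = E \left(-1 + \frac{2 E^{2}}{1 + E}\right)$)
$387 T{\left(y{\left(-3,6 \right)} \right)} = 387 \frac{\left(6 - -3\right) \left(-1 - \left(6 - -3\right) + 2 \left(6 - -3\right)^{2}\right)}{1 + \left(6 - -3\right)} = 387 \frac{\left(6 + 3\right) \left(-1 - \left(6 + 3\right) + 2 \left(6 + 3\right)^{2}\right)}{1 + \left(6 + 3\right)} = 387 \frac{9 \left(-1 - 9 + 2 \cdot 9^{2}\right)}{1 + 9} = 387 \frac{9 \left(-1 - 9 + 2 \cdot 81\right)}{10} = 387 \cdot 9 \cdot \frac{1}{10} \left(-1 - 9 + 162\right) = 387 \cdot 9 \cdot \frac{1}{10} \cdot 152 = 387 \cdot \frac{684}{5} = \frac{264708}{5}$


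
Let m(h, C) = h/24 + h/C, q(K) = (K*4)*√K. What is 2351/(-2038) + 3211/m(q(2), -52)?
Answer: -2351/2038 + 125229*√2/14 ≈ 12649.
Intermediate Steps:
q(K) = 4*K^(3/2) (q(K) = (4*K)*√K = 4*K^(3/2))
m(h, C) = h/24 + h/C (m(h, C) = h*(1/24) + h/C = h/24 + h/C)
2351/(-2038) + 3211/m(q(2), -52) = 2351/(-2038) + 3211/((4*2^(3/2))/24 + (4*2^(3/2))/(-52)) = 2351*(-1/2038) + 3211/((4*(2*√2))/24 + (4*(2*√2))*(-1/52)) = -2351/2038 + 3211/((8*√2)/24 + (8*√2)*(-1/52)) = -2351/2038 + 3211/(√2/3 - 2*√2/13) = -2351/2038 + 3211/((7*√2/39)) = -2351/2038 + 3211*(39*√2/14) = -2351/2038 + 125229*√2/14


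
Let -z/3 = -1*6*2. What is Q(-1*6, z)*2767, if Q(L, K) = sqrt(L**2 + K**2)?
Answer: 16602*sqrt(37) ≈ 1.0099e+5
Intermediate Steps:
z = 36 (z = -3*(-1*6)*2 = -(-18)*2 = -3*(-12) = 36)
Q(L, K) = sqrt(K**2 + L**2)
Q(-1*6, z)*2767 = sqrt(36**2 + (-1*6)**2)*2767 = sqrt(1296 + (-6)**2)*2767 = sqrt(1296 + 36)*2767 = sqrt(1332)*2767 = (6*sqrt(37))*2767 = 16602*sqrt(37)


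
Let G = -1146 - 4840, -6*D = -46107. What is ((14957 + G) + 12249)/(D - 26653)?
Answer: -42440/37937 ≈ -1.1187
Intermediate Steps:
D = 15369/2 (D = -1/6*(-46107) = 15369/2 ≈ 7684.5)
G = -5986
((14957 + G) + 12249)/(D - 26653) = ((14957 - 5986) + 12249)/(15369/2 - 26653) = (8971 + 12249)/(-37937/2) = 21220*(-2/37937) = -42440/37937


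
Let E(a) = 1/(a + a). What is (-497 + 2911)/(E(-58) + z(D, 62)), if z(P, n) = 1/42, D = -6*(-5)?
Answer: 5880504/37 ≈ 1.5893e+5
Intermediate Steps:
D = 30
E(a) = 1/(2*a)
z(P, n) = 1/42
(-497 + 2911)/(E(-58) + z(D, 62)) = (-497 + 2911)/((½)/(-58) + 1/42) = 2414/((½)*(-1/58) + 1/42) = 2414/(-1/116 + 1/42) = 2414/(37/2436) = 2414*(2436/37) = 5880504/37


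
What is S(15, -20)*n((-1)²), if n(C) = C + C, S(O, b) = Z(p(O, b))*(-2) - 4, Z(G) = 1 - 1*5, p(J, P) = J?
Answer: 8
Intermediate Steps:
Z(G) = -4 (Z(G) = 1 - 5 = -4)
S(O, b) = 4 (S(O, b) = -4*(-2) - 4 = 8 - 4 = 4)
n(C) = 2*C
S(15, -20)*n((-1)²) = 4*(2*(-1)²) = 4*(2*1) = 4*2 = 8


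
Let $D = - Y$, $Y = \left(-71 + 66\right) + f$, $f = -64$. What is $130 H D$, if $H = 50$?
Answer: $448500$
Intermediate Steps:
$Y = -69$ ($Y = \left(-71 + 66\right) - 64 = -5 - 64 = -69$)
$D = 69$ ($D = \left(-1\right) \left(-69\right) = 69$)
$130 H D = 130 \cdot 50 \cdot 69 = 6500 \cdot 69 = 448500$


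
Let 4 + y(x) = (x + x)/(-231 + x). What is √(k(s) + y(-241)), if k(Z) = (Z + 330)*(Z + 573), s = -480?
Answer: I*√194281277/118 ≈ 118.12*I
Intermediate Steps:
k(Z) = (330 + Z)*(573 + Z)
y(x) = -4 + 2*x/(-231 + x) (y(x) = -4 + (x + x)/(-231 + x) = -4 + (2*x)/(-231 + x) = -4 + 2*x/(-231 + x))
√(k(s) + y(-241)) = √((189090 + (-480)² + 903*(-480)) + 2*(462 - 1*(-241))/(-231 - 241)) = √((189090 + 230400 - 433440) + 2*(462 + 241)/(-472)) = √(-13950 + 2*(-1/472)*703) = √(-13950 - 703/236) = √(-3292903/236) = I*√194281277/118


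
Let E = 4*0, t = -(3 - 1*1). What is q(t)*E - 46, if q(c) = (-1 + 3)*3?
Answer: -46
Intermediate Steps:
t = -2 (t = -(3 - 1) = -1*2 = -2)
E = 0
q(c) = 6 (q(c) = 2*3 = 6)
q(t)*E - 46 = 6*0 - 46 = 0 - 46 = -46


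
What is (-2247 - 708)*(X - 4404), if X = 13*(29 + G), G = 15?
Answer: 11323560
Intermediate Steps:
X = 572 (X = 13*(29 + 15) = 13*44 = 572)
(-2247 - 708)*(X - 4404) = (-2247 - 708)*(572 - 4404) = -2955*(-3832) = 11323560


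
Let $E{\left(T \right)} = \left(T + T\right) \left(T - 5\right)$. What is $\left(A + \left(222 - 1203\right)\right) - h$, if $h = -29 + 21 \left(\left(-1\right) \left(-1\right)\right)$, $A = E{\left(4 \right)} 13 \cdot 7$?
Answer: $-1701$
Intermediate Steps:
$E{\left(T \right)} = 2 T \left(-5 + T\right)$
$A = -728$ ($A = 2 \cdot 4 \left(-5 + 4\right) 13 \cdot 7 = 2 \cdot 4 \left(-1\right) 13 \cdot 7 = \left(-8\right) 13 \cdot 7 = \left(-104\right) 7 = -728$)
$h = -8$ ($h = -29 + 21 \cdot 1 = -29 + 21 = -8$)
$\left(A + \left(222 - 1203\right)\right) - h = \left(-728 + \left(222 - 1203\right)\right) - -8 = \left(-728 + \left(222 - 1203\right)\right) + 8 = \left(-728 - 981\right) + 8 = -1709 + 8 = -1701$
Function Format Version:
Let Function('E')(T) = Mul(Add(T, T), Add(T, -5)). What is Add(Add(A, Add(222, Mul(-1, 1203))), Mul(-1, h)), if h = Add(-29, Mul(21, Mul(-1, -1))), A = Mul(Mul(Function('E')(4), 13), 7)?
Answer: -1701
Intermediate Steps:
Function('E')(T) = Mul(2, T, Add(-5, T)) (Function('E')(T) = Mul(Mul(2, T), Add(-5, T)) = Mul(2, T, Add(-5, T)))
A = -728 (A = Mul(Mul(Mul(2, 4, Add(-5, 4)), 13), 7) = Mul(Mul(Mul(2, 4, -1), 13), 7) = Mul(Mul(-8, 13), 7) = Mul(-104, 7) = -728)
h = -8 (h = Add(-29, Mul(21, 1)) = Add(-29, 21) = -8)
Add(Add(A, Add(222, Mul(-1, 1203))), Mul(-1, h)) = Add(Add(-728, Add(222, Mul(-1, 1203))), Mul(-1, -8)) = Add(Add(-728, Add(222, -1203)), 8) = Add(Add(-728, -981), 8) = Add(-1709, 8) = -1701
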